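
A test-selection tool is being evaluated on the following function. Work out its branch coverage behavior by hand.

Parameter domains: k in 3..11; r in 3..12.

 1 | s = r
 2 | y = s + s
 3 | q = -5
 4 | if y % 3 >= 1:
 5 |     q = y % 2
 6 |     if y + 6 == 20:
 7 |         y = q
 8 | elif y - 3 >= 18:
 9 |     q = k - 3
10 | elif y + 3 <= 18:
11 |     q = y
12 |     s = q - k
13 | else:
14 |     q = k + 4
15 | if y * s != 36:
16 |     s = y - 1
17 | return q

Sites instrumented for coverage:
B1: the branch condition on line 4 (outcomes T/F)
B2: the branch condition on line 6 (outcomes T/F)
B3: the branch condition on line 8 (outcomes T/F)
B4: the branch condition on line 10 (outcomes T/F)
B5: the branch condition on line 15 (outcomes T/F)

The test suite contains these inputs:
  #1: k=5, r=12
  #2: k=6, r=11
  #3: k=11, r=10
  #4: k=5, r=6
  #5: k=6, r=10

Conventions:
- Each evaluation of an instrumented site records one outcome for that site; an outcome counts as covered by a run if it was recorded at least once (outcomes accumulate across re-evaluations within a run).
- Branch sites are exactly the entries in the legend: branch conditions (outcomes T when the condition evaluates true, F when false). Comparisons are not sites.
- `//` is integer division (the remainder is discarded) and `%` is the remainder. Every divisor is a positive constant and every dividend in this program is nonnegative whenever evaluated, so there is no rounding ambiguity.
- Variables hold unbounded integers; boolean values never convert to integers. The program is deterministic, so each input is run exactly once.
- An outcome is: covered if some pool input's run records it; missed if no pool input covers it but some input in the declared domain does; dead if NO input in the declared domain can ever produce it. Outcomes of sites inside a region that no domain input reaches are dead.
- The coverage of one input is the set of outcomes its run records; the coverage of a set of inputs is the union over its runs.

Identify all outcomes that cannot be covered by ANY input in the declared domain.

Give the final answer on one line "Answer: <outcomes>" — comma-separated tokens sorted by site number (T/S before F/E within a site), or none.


exhaustive pass over the 90-input domain:
  reachable outcomes have witnesses, e.g. B1=T (e.g. k=3, r=4), B1=F (e.g. k=3, r=3), B2=T (e.g. k=3, r=7), B2=F (e.g. k=3, r=4)
Answer: none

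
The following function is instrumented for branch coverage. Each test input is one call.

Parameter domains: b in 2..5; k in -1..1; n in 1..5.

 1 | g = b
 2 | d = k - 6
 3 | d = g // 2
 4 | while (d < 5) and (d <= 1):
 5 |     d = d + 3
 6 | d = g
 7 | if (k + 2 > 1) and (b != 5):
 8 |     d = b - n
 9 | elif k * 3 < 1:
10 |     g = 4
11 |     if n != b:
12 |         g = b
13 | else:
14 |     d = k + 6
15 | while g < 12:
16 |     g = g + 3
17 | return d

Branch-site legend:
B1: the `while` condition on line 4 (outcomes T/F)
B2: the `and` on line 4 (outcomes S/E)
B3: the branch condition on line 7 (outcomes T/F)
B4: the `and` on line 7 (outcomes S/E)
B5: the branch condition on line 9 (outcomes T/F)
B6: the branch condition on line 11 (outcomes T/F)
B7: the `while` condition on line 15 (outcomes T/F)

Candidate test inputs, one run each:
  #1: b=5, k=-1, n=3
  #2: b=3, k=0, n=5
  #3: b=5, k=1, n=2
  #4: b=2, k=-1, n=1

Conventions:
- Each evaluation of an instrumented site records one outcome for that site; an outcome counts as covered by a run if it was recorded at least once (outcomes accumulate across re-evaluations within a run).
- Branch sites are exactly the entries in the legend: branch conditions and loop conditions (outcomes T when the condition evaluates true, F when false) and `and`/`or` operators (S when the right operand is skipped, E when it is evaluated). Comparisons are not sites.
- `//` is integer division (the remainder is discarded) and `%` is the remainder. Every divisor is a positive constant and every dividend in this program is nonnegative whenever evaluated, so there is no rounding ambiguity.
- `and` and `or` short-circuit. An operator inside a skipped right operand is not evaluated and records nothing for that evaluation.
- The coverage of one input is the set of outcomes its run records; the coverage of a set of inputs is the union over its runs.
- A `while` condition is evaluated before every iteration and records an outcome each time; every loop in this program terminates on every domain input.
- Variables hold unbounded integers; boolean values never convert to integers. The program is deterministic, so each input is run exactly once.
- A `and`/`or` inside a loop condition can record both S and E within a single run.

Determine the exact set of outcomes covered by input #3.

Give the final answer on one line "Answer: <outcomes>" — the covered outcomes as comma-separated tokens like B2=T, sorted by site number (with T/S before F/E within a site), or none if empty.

Simulating input #3 (b=5, k=1, n=2) step by step:
  B2->E, B1->F, B4->E, B3->F, B5->F, B7->T, B7->T, B7->T, B7->F
collecting distinct outcomes: B1=F, B2=E, B3=F, B4=E, B5=F, B7=T, B7=F

Answer: B1=F, B2=E, B3=F, B4=E, B5=F, B7=T, B7=F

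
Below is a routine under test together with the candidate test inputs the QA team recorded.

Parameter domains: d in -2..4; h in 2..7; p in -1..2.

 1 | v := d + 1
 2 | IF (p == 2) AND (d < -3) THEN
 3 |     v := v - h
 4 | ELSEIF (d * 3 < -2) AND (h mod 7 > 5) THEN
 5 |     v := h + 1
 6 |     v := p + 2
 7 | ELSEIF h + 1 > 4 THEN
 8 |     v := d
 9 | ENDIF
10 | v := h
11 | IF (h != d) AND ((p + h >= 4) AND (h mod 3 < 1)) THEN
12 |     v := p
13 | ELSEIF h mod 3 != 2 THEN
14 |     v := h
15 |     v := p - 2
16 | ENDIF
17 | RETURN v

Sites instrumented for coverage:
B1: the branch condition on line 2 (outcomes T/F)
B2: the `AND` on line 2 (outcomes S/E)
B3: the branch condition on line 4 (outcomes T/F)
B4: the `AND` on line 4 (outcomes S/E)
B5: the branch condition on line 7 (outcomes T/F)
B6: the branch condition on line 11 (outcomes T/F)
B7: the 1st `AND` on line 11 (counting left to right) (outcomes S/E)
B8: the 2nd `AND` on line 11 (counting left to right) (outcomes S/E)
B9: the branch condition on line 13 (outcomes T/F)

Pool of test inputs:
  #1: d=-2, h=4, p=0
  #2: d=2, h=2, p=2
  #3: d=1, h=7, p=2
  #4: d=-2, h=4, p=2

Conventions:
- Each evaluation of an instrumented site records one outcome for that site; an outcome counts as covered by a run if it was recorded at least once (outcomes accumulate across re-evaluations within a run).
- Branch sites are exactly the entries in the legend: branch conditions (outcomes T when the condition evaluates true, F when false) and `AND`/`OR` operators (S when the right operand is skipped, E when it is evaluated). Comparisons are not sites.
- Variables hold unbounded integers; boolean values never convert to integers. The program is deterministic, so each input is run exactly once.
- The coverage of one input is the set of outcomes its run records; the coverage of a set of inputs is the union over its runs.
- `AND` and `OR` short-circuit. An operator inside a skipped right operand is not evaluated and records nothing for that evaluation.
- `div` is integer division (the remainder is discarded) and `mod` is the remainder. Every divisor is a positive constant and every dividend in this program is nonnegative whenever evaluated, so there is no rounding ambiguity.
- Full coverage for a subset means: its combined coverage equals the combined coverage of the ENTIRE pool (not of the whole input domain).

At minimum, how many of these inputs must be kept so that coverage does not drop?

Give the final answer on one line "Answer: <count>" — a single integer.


input #1, d=-2, h=4, p=0: events B2->S, B1->F, B4->E, B3->F, B5->T, B7->E, B8->E, B6->F, B9->T; outcomes B1=F, B2=S, B3=F, B4=E, B5=T, B6=F, B7=E, B8=E, B9=T
input #2, d=2, h=2, p=2: events B2->E, B1->F, B4->S, B3->F, B5->F, B7->S, B6->F, B9->F; outcomes B1=F, B2=E, B3=F, B4=S, B5=F, B6=F, B7=S, B9=F
input #3, d=1, h=7, p=2: events B2->E, B1->F, B4->S, B3->F, B5->T, B7->E, B8->E, B6->F, B9->T; outcomes B1=F, B2=E, B3=F, B4=S, B5=T, B6=F, B7=E, B8=E, B9=T
input #4, d=-2, h=4, p=2: events B2->E, B1->F, B4->E, B3->F, B5->T, B7->E, B8->E, B6->F, B9->T; outcomes B1=F, B2=E, B3=F, B4=E, B5=T, B6=F, B7=E, B8=E, B9=T
together the pool reaches 14 outcomes: B1=F, B2=S, B2=E, B3=F, B4=S, B4=E, B5=T, B5=F, B6=F, B7=S, B7=E, B8=E, B9=T, B9=F
every size-1 subset falls short of the 14 outcomes (best: 9/14)
at size 2, {1, 2} reaches all 14 outcomes; every lexicographically earlier size-2 subset fails
Answer: 2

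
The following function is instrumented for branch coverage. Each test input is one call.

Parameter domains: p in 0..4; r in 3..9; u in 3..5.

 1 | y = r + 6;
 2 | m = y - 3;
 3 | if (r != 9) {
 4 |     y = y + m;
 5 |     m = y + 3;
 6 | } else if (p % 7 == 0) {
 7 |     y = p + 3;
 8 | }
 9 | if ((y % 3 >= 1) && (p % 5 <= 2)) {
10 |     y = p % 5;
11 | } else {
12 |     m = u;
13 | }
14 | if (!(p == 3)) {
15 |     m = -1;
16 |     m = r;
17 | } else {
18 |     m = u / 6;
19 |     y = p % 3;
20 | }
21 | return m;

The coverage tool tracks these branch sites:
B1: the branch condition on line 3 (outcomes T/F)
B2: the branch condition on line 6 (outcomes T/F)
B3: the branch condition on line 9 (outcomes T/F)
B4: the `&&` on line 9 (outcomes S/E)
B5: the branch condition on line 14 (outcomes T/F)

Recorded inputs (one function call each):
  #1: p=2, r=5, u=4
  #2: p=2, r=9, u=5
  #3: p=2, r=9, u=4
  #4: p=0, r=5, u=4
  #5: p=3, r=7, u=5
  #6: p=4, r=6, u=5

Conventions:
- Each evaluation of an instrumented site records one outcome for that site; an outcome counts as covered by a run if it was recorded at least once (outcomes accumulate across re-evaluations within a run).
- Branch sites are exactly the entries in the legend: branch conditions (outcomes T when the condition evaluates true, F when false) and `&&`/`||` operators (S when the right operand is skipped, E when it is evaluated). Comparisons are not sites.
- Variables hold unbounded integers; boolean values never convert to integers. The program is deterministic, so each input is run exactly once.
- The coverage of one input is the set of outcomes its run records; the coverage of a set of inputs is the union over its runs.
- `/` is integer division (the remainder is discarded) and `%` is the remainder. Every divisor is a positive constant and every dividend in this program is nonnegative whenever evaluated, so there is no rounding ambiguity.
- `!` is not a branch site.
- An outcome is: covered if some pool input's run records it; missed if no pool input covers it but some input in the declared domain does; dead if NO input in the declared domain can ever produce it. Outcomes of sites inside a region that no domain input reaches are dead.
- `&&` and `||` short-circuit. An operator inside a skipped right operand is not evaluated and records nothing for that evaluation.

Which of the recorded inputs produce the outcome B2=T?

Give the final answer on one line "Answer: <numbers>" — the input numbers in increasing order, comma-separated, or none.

input #1 (p=2, r=5, u=4): misses B2=T
input #2 (p=2, r=9, u=5): misses B2=T
input #3 (p=2, r=9, u=4): misses B2=T
input #4 (p=0, r=5, u=4): misses B2=T
input #5 (p=3, r=7, u=5): misses B2=T
input #6 (p=4, r=6, u=5): misses B2=T

Answer: none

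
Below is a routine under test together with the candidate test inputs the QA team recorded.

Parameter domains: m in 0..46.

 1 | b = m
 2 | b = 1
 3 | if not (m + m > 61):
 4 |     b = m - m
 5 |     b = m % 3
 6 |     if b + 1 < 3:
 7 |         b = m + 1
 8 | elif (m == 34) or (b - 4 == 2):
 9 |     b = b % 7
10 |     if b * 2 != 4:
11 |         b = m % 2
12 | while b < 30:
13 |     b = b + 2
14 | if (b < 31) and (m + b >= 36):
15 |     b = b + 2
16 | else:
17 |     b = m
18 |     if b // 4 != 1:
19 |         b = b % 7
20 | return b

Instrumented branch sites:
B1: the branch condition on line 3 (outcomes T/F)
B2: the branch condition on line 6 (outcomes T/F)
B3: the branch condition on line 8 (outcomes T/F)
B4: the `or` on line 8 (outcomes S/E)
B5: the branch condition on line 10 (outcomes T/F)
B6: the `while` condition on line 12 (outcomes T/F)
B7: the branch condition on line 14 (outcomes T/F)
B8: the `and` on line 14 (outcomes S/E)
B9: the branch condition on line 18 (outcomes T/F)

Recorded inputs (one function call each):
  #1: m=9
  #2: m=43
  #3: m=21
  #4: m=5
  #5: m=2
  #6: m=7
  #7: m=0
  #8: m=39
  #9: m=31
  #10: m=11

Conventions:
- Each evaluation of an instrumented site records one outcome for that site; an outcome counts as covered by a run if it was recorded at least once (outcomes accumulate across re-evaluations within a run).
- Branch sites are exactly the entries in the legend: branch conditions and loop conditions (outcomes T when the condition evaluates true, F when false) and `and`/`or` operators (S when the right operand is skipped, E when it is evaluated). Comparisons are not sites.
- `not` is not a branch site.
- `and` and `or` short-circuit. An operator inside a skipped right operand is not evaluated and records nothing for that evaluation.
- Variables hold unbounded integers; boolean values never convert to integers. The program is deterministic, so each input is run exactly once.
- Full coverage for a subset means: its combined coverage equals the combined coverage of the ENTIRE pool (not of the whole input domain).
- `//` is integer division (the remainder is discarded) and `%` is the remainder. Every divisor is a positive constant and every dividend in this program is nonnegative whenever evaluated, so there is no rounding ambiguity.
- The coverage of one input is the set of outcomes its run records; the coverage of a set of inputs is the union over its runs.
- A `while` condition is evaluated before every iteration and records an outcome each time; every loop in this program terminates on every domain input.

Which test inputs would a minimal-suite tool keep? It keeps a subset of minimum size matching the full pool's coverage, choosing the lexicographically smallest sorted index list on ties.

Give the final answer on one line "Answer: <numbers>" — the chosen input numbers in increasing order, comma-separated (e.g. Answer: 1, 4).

input #1 (m=9): covers B1=T, B2=T, B6=T, B6=F, B7=T, B8=E
input #2 (m=43): covers B1=F, B3=F, B4=E, B6=T, B6=F, B7=F, B8=S, B9=T
input #3 (m=21): covers B1=T, B2=T, B6=T, B6=F, B7=T, B8=E
input #4 (m=5): covers B1=T, B2=F, B6=T, B6=F, B7=F, B8=E, B9=F
input #5 (m=2): covers B1=T, B2=F, B6=T, B6=F, B7=F, B8=E, B9=T
input #6 (m=7): covers B1=T, B2=T, B6=T, B6=F, B7=T, B8=E
input #7 (m=0): covers B1=T, B2=T, B6=T, B6=F, B7=F, B8=S, B9=T
input #8 (m=39): covers B1=F, B3=F, B4=E, B6=T, B6=F, B7=F, B8=S, B9=T
input #9 (m=31): covers B1=F, B3=F, B4=E, B6=T, B6=F, B7=F, B8=S, B9=T
input #10 (m=11): covers B1=T, B2=F, B6=T, B6=F, B7=T, B8=E
the full pool covers 14 outcomes: B1=T, B1=F, B2=T, B2=F, B3=F, B4=E, B6=T, B6=F, B7=T, B7=F, B8=S, B8=E, B9=T, B9=F
checked all size-1 subsets: none covers 14 outcomes (max 8/14)
checked all size-2 subsets: none covers 14 outcomes (max 12/14)
inputs {1, 2, 4} (size 3) cover everything; no size-3 subset with a lexicographically smaller index list covers all 14

Answer: 1, 2, 4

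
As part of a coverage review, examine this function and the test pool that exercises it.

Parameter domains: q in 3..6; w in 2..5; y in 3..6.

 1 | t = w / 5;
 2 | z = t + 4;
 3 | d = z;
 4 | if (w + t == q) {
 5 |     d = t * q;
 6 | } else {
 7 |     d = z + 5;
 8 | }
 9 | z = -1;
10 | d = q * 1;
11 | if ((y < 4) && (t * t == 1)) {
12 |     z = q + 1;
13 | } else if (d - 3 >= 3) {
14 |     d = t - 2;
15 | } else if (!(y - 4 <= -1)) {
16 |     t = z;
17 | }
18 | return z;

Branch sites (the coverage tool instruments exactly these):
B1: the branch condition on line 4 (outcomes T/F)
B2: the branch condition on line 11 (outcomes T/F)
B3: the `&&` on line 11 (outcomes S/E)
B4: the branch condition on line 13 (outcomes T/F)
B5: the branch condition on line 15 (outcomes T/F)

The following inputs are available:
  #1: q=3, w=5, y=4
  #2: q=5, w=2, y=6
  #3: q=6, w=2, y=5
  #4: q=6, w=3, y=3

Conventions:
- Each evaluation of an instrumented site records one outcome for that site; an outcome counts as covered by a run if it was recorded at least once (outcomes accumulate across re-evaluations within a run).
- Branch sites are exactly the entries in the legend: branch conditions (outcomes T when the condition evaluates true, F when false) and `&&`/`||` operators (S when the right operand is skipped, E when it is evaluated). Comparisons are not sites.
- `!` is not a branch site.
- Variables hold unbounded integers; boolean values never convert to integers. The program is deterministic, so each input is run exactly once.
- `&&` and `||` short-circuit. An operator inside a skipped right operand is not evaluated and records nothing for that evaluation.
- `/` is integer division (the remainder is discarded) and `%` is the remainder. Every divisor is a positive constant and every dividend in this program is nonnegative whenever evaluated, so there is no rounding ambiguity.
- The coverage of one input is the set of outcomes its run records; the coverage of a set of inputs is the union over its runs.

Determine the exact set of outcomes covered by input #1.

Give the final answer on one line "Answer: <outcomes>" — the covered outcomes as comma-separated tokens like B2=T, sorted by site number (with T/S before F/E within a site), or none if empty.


Simulating input #1 (q=3, w=5, y=4) step by step:
  B1->F, B3->S, B2->F, B4->F, B5->T
distinct outcomes covered: B1=F, B2=F, B3=S, B4=F, B5=T
Answer: B1=F, B2=F, B3=S, B4=F, B5=T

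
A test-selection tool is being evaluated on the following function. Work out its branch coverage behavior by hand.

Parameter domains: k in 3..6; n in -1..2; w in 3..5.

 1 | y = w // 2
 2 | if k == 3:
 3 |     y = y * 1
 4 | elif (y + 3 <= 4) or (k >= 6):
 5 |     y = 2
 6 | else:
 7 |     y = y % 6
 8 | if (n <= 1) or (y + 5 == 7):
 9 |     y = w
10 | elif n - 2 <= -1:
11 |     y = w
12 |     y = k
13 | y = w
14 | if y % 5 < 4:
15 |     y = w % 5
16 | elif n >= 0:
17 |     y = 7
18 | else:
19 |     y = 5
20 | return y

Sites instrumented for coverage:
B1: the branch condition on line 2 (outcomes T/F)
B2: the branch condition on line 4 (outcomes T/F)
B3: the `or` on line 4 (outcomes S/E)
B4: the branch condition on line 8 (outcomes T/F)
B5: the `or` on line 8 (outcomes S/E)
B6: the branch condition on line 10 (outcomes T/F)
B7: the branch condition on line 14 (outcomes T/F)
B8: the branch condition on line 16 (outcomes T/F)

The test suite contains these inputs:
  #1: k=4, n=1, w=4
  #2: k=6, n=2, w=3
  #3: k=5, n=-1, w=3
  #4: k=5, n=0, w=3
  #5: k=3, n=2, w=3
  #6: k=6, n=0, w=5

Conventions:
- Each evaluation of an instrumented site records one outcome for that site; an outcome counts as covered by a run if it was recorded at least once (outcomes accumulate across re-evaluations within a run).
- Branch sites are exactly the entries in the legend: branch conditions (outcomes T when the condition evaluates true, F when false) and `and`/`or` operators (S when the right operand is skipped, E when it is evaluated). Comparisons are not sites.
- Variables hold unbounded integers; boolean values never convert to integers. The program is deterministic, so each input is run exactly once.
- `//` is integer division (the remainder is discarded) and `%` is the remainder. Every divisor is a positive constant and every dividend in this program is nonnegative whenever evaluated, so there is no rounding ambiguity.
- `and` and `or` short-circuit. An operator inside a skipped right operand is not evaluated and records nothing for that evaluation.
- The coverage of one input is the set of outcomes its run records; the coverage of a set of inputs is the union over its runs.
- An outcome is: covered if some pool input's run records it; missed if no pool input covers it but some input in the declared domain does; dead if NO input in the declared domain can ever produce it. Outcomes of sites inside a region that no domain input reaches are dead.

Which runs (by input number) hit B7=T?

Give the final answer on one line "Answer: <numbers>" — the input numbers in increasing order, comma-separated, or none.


input #1 (k=4, n=1, w=4): does not produce B7=T
input #2 (k=6, n=2, w=3): produces B7=T
input #3 (k=5, n=-1, w=3): produces B7=T
input #4 (k=5, n=0, w=3): produces B7=T
input #5 (k=3, n=2, w=3): produces B7=T
input #6 (k=6, n=0, w=5): produces B7=T
Answer: 2, 3, 4, 5, 6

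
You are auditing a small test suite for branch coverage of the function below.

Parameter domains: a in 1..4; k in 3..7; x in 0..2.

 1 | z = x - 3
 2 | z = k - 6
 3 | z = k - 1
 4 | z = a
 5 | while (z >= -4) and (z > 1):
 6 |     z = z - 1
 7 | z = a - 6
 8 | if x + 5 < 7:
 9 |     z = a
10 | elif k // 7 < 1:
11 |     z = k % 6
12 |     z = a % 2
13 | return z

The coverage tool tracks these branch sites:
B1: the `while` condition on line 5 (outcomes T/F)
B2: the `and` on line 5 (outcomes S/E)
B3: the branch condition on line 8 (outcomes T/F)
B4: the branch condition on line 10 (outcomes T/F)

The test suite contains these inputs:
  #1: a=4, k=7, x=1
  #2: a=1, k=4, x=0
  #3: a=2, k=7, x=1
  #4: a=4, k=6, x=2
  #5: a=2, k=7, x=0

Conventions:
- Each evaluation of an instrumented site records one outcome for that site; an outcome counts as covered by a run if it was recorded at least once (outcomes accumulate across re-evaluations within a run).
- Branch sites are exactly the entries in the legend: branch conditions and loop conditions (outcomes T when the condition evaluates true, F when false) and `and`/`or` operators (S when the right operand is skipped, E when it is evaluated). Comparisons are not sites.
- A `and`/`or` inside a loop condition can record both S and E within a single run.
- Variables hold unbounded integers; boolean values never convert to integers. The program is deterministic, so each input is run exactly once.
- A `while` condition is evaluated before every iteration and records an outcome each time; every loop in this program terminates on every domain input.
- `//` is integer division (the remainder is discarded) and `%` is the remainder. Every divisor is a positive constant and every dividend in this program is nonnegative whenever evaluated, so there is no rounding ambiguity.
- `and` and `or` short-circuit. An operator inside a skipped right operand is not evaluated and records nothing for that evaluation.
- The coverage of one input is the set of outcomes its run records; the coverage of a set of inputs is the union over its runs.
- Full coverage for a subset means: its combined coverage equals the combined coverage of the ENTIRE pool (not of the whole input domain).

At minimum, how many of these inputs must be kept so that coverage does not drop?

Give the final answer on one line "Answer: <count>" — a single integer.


#1 (a=4, k=7, x=1) -> covered: B1=T, B1=F, B2=E, B3=T
#2 (a=1, k=4, x=0) -> covered: B1=F, B2=E, B3=T
#3 (a=2, k=7, x=1) -> covered: B1=T, B1=F, B2=E, B3=T
#4 (a=4, k=6, x=2) -> covered: B1=T, B1=F, B2=E, B3=F, B4=T
#5 (a=2, k=7, x=0) -> covered: B1=T, B1=F, B2=E, B3=T
together the pool reaches 6 outcomes: B1=T, B1=F, B2=E, B3=T, B3=F, B4=T
every size-1 subset falls short of the 6 outcomes (best: 5/6)
size 2: inputs {1, 4} cover all 6 outcomes, and no lexicographically smaller subset of this size does
Answer: 2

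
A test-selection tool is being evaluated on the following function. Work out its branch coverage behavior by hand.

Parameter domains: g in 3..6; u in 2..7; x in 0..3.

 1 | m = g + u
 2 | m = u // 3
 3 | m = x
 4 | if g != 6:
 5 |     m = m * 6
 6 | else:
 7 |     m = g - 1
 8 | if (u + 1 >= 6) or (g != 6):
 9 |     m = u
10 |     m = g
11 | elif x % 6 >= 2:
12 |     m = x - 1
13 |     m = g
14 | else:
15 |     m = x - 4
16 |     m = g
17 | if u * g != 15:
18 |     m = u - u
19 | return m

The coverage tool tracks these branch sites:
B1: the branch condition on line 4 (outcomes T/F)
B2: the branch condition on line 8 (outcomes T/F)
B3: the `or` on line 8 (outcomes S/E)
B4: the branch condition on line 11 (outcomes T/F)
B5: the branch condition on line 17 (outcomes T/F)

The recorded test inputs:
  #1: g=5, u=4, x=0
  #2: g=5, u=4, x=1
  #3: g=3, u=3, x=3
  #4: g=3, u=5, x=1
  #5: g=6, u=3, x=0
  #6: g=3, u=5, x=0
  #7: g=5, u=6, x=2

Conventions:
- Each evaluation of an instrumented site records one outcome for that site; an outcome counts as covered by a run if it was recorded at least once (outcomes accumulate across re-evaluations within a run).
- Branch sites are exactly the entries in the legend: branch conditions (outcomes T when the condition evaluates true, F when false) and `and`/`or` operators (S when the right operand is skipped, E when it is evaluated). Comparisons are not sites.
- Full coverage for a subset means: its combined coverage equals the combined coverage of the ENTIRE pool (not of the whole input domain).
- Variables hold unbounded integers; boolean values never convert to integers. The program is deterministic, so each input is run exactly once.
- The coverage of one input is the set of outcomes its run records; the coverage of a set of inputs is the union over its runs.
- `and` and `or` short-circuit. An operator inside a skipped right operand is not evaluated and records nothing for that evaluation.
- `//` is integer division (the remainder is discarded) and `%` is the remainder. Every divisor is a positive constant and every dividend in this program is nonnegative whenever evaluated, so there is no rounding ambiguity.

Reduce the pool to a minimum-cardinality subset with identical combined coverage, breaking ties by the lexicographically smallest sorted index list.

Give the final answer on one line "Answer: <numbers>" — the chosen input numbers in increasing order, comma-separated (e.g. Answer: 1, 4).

#1 (g=5, u=4, x=0) -> B1->T, B3->E, B2->T, B5->T; covered: B1=T, B2=T, B3=E, B5=T
#2 (g=5, u=4, x=1) -> B1->T, B3->E, B2->T, B5->T; covered: B1=T, B2=T, B3=E, B5=T
#3 (g=3, u=3, x=3) -> B1->T, B3->E, B2->T, B5->T; covered: B1=T, B2=T, B3=E, B5=T
#4 (g=3, u=5, x=1) -> B1->T, B3->S, B2->T, B5->F; covered: B1=T, B2=T, B3=S, B5=F
#5 (g=6, u=3, x=0) -> B1->F, B3->E, B2->F, B4->F, B5->T; covered: B1=F, B2=F, B3=E, B4=F, B5=T
#6 (g=3, u=5, x=0) -> B1->T, B3->S, B2->T, B5->F; covered: B1=T, B2=T, B3=S, B5=F
#7 (g=5, u=6, x=2) -> B1->T, B3->S, B2->T, B5->T; covered: B1=T, B2=T, B3=S, B5=T
together the pool reaches 9 outcomes: B1=T, B1=F, B2=T, B2=F, B3=S, B3=E, B4=F, B5=T, B5=F
every size-1 subset falls short of the 9 outcomes (best: 5/9)
size 2: inputs {4, 5} cover all 9 outcomes, and no lexicographically smaller subset of this size does

Answer: 4, 5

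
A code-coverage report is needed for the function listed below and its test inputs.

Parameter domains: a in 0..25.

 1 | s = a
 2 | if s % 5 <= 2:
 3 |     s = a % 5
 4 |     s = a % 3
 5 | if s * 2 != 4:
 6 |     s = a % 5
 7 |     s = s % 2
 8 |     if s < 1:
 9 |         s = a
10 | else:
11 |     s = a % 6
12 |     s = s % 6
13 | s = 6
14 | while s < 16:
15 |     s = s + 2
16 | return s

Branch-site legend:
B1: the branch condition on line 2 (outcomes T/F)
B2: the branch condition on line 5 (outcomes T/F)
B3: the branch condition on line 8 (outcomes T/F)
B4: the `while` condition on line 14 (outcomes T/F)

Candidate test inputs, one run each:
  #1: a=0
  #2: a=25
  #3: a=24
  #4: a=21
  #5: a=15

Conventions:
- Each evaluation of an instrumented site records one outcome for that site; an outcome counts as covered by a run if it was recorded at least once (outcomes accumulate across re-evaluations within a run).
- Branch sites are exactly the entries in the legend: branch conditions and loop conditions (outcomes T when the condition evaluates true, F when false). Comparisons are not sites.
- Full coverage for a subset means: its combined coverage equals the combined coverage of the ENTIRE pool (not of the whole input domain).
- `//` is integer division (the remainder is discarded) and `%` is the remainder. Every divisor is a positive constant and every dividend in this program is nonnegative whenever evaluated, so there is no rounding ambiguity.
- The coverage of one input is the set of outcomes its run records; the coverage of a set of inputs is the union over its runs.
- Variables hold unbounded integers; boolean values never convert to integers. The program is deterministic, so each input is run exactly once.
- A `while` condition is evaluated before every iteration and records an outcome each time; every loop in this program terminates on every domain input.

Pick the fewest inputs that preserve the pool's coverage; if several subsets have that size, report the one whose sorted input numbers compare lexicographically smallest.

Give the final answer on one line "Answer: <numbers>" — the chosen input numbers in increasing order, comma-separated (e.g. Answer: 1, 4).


input #1 (a=0): events B1->T, B2->T, B3->T, B4->T, B4->T, B4->T, B4->T, B4->T, B4->F; covers B1=T, B2=T, B3=T, B4=T, B4=F
input #2 (a=25): events B1->T, B2->T, B3->T, B4->T, B4->T, B4->T, B4->T, B4->T, B4->F; covers B1=T, B2=T, B3=T, B4=T, B4=F
input #3 (a=24): events B1->F, B2->T, B3->T, B4->T, B4->T, B4->T, B4->T, B4->T, B4->F; covers B1=F, B2=T, B3=T, B4=T, B4=F
input #4 (a=21): events B1->T, B2->T, B3->F, B4->T, B4->T, B4->T, B4->T, B4->T, B4->F; covers B1=T, B2=T, B3=F, B4=T, B4=F
input #5 (a=15): events B1->T, B2->T, B3->T, B4->T, B4->T, B4->T, B4->T, B4->T, B4->F; covers B1=T, B2=T, B3=T, B4=T, B4=F
the full pool covers 7 outcomes: B1=T, B1=F, B2=T, B3=T, B3=F, B4=T, B4=F
every size-1 subset falls short of the 7 outcomes (best: 5/7)
inputs {3, 4} (size 2) cover everything; no size-2 subset with a lexicographically smaller index list covers all 7
Answer: 3, 4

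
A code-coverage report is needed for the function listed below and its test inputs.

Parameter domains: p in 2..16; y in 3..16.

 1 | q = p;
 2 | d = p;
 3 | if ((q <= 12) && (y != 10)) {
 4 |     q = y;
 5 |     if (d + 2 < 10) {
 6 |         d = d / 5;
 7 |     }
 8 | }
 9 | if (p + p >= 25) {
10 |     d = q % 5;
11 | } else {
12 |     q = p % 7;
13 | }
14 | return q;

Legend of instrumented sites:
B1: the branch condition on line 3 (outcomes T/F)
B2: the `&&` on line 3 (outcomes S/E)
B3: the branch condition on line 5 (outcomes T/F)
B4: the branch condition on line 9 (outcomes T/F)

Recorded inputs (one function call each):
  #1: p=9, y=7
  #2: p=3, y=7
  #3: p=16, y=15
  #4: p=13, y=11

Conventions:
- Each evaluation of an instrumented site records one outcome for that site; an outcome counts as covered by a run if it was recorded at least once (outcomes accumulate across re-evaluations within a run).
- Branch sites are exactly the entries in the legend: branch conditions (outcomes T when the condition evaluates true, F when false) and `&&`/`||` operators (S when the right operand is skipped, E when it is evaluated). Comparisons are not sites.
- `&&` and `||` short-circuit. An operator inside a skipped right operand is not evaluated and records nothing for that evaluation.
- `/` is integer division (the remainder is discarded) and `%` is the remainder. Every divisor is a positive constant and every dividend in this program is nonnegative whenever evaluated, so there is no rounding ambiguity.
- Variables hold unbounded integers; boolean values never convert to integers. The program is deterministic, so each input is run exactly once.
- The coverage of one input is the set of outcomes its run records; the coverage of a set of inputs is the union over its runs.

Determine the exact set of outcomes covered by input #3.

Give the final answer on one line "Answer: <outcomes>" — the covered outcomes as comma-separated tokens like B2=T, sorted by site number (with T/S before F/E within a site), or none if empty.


Simulating input #3 (p=16, y=15) step by step:
  B2->S, B1->F, B4->T
deduplicating events, the covered set is: B1=F, B2=S, B4=T
Answer: B1=F, B2=S, B4=T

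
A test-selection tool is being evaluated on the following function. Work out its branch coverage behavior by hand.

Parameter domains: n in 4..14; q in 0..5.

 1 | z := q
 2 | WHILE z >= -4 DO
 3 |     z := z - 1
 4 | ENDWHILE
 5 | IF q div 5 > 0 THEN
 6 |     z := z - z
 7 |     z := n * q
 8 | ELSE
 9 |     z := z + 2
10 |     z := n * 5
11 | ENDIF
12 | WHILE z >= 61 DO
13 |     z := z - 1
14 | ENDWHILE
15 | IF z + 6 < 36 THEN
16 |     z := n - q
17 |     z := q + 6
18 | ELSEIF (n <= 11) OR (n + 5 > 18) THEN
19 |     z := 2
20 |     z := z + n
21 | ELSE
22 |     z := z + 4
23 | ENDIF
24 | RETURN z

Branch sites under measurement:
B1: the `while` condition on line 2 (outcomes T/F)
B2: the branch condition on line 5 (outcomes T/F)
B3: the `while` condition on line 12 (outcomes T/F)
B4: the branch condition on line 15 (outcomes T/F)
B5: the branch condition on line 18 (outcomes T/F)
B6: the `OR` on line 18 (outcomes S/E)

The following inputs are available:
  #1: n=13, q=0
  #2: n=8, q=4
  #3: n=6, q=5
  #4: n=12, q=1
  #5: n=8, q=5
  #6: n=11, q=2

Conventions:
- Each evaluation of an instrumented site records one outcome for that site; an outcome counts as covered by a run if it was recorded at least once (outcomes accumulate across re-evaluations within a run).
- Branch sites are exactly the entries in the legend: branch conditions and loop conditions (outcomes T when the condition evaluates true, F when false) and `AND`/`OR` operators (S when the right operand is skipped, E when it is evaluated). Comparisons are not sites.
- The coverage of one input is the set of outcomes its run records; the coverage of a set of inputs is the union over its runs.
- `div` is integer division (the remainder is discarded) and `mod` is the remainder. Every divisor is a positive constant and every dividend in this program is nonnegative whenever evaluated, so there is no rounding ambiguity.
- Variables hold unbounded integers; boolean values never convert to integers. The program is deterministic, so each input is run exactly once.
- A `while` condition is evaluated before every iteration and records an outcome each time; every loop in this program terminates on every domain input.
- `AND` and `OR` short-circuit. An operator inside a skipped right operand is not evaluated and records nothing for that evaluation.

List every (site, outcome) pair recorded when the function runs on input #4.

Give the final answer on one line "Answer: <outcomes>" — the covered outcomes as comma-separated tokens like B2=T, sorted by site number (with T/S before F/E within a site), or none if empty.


Running input #4 (n=12, q=1), event by event:
  B1->T, B1->T, B1->T, B1->T, B1->T, B1->T, B1->F, B2->F, B3->F, B4->F
  B6->E, B5->F
collecting distinct outcomes: B1=T, B1=F, B2=F, B3=F, B4=F, B5=F, B6=E
Answer: B1=T, B1=F, B2=F, B3=F, B4=F, B5=F, B6=E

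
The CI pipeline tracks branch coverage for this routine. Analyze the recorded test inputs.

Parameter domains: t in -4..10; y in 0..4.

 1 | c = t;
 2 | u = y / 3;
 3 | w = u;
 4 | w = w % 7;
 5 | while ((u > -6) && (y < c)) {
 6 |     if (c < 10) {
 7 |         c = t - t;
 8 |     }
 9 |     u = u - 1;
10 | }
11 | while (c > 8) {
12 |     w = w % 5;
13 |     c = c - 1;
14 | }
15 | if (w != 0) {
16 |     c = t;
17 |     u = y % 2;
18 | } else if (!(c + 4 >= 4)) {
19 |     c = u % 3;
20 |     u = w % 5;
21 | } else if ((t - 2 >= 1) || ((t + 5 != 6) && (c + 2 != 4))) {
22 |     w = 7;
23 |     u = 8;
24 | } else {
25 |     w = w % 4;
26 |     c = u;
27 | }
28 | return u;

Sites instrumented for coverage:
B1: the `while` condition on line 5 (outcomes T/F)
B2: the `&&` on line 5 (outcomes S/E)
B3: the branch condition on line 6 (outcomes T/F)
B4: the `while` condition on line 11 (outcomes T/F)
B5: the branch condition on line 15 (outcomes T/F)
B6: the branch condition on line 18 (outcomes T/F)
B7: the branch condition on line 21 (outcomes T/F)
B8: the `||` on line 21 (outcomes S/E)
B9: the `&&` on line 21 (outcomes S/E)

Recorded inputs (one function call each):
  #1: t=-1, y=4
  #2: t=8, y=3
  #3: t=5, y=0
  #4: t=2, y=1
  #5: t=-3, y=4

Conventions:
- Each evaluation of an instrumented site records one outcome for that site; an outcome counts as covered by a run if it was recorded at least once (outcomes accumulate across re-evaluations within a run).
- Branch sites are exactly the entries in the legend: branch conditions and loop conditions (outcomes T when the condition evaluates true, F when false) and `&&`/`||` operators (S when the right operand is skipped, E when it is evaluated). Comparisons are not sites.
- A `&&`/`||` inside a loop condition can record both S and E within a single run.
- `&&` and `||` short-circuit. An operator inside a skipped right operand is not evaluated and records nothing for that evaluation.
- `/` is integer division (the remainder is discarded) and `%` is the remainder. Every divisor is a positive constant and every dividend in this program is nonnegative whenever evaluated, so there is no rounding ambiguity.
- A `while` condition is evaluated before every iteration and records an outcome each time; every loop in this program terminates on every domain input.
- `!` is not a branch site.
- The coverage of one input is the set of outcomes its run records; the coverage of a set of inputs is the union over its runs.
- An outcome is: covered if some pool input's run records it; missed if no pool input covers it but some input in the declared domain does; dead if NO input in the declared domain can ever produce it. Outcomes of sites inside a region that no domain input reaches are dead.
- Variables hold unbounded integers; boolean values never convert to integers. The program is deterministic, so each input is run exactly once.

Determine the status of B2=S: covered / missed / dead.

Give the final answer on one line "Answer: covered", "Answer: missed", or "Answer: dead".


no pool input records B2=S
but domain input (t=10, y=0) does record it -> reachable, so missed
Answer: missed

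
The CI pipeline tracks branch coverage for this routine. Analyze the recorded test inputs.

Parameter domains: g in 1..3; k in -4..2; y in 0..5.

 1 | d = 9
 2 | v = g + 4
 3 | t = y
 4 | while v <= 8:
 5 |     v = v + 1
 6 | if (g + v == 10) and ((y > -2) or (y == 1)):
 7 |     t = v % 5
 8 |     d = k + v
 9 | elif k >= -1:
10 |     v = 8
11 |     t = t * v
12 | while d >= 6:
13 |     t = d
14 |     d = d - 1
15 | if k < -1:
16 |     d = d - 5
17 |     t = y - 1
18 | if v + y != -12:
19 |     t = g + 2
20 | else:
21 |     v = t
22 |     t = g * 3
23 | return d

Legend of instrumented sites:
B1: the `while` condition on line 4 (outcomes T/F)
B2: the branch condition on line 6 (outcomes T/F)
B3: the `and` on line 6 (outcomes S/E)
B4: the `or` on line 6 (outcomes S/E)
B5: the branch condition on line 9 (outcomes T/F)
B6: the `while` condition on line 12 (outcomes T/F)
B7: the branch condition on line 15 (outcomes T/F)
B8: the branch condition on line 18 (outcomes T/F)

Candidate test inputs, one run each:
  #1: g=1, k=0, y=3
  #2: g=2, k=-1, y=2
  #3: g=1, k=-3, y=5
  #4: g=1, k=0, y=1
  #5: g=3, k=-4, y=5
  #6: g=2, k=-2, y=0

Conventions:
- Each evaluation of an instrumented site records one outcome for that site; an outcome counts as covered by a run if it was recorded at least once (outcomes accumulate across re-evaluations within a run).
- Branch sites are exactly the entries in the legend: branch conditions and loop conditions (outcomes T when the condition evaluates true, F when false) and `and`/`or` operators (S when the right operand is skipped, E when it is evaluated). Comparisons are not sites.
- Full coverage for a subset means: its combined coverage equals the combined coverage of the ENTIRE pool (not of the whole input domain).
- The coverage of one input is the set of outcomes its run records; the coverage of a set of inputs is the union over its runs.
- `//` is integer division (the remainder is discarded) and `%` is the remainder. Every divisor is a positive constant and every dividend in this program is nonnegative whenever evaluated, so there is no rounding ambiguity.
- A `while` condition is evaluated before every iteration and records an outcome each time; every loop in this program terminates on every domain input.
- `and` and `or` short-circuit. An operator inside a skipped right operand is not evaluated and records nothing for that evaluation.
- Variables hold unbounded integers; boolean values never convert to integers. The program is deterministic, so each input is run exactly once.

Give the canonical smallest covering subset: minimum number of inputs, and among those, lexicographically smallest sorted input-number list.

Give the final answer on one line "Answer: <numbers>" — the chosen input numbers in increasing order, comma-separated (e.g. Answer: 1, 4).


input #1, g=1, k=0, y=3: events B1->T, B1->T, B1->T, B1->T, B1->F, B3->E, B4->S, B2->T, B6->T, B6->T, B6->T, B6->T, B6->F, B7->F, ...; outcomes B1=T, B1=F, B2=T, B3=E, B4=S, B6=T, B6=F, B7=F, B8=T
input #2, g=2, k=-1, y=2: events B1->T, B1->T, B1->T, B1->F, B3->S, B2->F, B5->T, B6->T, B6->T, B6->T, B6->T, B6->F, B7->F, B8->T; outcomes B1=T, B1=F, B2=F, B3=S, B5=T, B6=T, B6=F, B7=F, B8=T
input #3, g=1, k=-3, y=5: events B1->T, B1->T, B1->T, B1->T, B1->F, B3->E, B4->S, B2->T, B6->T, B6->F, B7->T, B8->T; outcomes B1=T, B1=F, B2=T, B3=E, B4=S, B6=T, B6=F, B7=T, B8=T
input #4, g=1, k=0, y=1: events B1->T, B1->T, B1->T, B1->T, B1->F, B3->E, B4->S, B2->T, B6->T, B6->T, B6->T, B6->T, B6->F, B7->F, ...; outcomes B1=T, B1=F, B2=T, B3=E, B4=S, B6=T, B6=F, B7=F, B8=T
input #5, g=3, k=-4, y=5: events B1->T, B1->T, B1->F, B3->S, B2->F, B5->F, B6->T, B6->T, B6->T, B6->T, B6->F, B7->T, B8->T; outcomes B1=T, B1=F, B2=F, B3=S, B5=F, B6=T, B6=F, B7=T, B8=T
input #6, g=2, k=-2, y=0: events B1->T, B1->T, B1->T, B1->F, B3->S, B2->F, B5->F, B6->T, B6->T, B6->T, B6->T, B6->F, B7->T, B8->T; outcomes B1=T, B1=F, B2=F, B3=S, B5=F, B6=T, B6=F, B7=T, B8=T
the full pool covers 14 outcomes: B1=T, B1=F, B2=T, B2=F, B3=S, B3=E, B4=S, B5=T, B5=F, B6=T, B6=F, B7=T, B7=F, B8=T
size 1 is not enough: best union over all size-1 subsets is 9/14
size 2 is not enough: best union over all size-2 subsets is 13/14
inputs {1, 2, 5} (size 3) cover everything; no size-3 subset with a lexicographically smaller index list covers all 14
Answer: 1, 2, 5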